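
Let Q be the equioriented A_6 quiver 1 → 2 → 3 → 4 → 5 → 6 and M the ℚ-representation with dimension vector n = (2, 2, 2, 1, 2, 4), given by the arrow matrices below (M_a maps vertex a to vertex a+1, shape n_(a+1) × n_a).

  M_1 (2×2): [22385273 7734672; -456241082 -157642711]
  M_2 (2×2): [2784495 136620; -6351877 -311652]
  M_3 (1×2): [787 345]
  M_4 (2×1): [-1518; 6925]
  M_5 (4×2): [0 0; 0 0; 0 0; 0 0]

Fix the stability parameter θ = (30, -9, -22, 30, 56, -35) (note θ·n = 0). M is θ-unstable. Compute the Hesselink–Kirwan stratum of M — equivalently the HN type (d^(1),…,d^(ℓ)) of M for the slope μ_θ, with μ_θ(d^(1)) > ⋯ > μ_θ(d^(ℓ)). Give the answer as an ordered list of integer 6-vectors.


Barcode: M ≅ I[1,2], I[1,3], I[3,5], I[5,5], I[6,6]^4. HN layers by μ_θ (6 steps, strictly decreasing):
  μ^(1)=56; μ^(2)=30; μ^(3)=21/2; μ^(4)=-1/3; μ^(5)=-22; μ^(6)=-35

((0, 0, 0, 0, 2, 0); (0, 0, 0, 1, 0, 0); (1, 1, 0, 0, 0, 0); (1, 1, 1, 0, 0, 0); (0, 0, 1, 0, 0, 0); (0, 0, 0, 0, 0, 4))


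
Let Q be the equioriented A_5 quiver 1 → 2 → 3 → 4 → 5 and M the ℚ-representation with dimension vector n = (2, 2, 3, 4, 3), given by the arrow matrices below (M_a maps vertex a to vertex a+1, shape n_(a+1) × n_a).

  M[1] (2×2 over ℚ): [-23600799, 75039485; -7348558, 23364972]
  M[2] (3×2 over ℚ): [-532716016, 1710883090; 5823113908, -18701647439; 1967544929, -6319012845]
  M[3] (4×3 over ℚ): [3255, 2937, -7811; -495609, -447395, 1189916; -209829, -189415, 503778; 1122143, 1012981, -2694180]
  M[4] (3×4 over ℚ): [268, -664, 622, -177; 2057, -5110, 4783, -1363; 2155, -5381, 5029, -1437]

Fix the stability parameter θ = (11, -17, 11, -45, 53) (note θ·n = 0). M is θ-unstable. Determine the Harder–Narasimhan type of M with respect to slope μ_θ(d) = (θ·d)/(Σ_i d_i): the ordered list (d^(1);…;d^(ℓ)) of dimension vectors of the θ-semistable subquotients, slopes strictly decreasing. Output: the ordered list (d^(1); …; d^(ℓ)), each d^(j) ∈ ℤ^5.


Via rank(M_{q-1}∘⋯∘M_p): M ≅ I[1,5]^2, I[3,4], I[4,5].
μ_θ-semistable layers: μ^(1)=53; μ^(2)=-10; μ^(3)=-17; μ^(4)=-45

((0, 0, 0, 0, 3); (2, 2, 2, 2, 0); (0, 0, 1, 1, 0); (0, 0, 0, 1, 0))


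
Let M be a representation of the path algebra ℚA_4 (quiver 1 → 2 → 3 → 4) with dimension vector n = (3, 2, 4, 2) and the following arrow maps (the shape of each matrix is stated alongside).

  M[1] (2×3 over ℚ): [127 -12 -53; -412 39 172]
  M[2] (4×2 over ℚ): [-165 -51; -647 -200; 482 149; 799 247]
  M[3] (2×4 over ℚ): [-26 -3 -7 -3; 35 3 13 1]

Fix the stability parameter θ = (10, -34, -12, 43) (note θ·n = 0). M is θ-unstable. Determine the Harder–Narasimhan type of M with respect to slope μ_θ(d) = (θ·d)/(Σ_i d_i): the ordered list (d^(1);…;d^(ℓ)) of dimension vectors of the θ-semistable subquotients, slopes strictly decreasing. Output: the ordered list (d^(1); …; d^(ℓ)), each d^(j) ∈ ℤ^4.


Via rank(M_{q-1}∘⋯∘M_p): M ≅ I[1,1], I[1,4]^2, I[3,3]^2.
μ_θ-semistable layers: μ^(1)=43; μ^(2)=10; μ^(3)=-12

((0, 0, 0, 2); (1, 0, 0, 0); (2, 2, 4, 0))


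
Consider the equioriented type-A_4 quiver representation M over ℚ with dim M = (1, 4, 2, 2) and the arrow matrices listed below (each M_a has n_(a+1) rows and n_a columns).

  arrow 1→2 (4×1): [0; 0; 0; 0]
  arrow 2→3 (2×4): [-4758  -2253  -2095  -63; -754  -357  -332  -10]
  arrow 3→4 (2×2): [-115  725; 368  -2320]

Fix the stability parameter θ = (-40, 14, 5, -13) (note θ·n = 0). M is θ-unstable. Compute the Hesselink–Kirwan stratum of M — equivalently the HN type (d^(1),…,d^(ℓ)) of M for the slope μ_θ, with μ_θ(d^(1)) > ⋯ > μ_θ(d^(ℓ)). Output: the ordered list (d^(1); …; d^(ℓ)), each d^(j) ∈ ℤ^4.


Interval decomposition of M: I[1,1], I[2,2]^2, I[2,3], I[2,4], I[4,4].
HN type (ℓ=5): μ^(1)=14; μ^(2)=19/2; μ^(3)=2; μ^(4)=-13; μ^(5)=-40

((0, 2, 0, 0); (0, 1, 1, 0); (0, 1, 1, 1); (0, 0, 0, 1); (1, 0, 0, 0))


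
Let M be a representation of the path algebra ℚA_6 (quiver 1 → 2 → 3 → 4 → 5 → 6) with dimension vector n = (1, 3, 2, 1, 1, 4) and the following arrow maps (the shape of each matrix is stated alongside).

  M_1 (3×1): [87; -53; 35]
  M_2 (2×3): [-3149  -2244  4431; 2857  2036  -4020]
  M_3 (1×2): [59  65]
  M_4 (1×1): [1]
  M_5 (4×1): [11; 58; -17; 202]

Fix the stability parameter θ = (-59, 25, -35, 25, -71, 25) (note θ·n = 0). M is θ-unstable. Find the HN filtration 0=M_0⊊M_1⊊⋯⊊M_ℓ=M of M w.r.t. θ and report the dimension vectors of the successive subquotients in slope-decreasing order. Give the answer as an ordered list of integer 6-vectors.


Barcode: M ≅ I[1,6], I[2,2], I[2,3], I[6,6]^3. HN layers by μ_θ (4 steps, strictly decreasing):
  μ^(1)=25; μ^(2)=-5; μ^(3)=-14; μ^(4)=-59

((0, 1, 0, 0, 0, 4); (0, 1, 1, 0, 0, 0); (0, 1, 1, 1, 1, 0); (1, 0, 0, 0, 0, 0))


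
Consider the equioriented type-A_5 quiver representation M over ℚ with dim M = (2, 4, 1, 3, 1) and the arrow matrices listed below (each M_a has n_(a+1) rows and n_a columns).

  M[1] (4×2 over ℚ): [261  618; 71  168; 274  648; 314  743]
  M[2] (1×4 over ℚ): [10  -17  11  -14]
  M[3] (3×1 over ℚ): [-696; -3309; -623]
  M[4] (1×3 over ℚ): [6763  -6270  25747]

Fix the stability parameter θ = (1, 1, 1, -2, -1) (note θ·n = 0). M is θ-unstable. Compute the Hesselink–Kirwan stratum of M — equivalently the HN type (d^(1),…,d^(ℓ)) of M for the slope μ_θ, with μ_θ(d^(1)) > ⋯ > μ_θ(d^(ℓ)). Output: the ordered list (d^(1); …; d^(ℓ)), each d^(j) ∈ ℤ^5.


Barcode: M ≅ I[1,2], I[1,5], I[2,2]^2, I[4,4]^2. HN layers by μ_θ (3 steps, strictly decreasing):
  μ^(1)=1; μ^(2)=0; μ^(3)=-2

((1, 3, 0, 0, 0); (1, 1, 1, 1, 1); (0, 0, 0, 2, 0))


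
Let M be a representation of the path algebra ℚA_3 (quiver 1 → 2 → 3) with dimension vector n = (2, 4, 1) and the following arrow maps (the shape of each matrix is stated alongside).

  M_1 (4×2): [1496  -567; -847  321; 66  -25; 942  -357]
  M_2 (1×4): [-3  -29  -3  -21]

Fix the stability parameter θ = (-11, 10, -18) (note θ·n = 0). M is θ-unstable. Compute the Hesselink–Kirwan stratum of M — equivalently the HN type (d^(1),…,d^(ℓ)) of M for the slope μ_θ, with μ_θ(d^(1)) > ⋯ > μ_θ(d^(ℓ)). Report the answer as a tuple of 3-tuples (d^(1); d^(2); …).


Interval decomposition of M: I[1,2], I[1,3], I[2,2]^2.
HN type (ℓ=3): μ^(1)=10; μ^(2)=-4; μ^(3)=-11

((0, 3, 0); (0, 1, 1); (2, 0, 0))


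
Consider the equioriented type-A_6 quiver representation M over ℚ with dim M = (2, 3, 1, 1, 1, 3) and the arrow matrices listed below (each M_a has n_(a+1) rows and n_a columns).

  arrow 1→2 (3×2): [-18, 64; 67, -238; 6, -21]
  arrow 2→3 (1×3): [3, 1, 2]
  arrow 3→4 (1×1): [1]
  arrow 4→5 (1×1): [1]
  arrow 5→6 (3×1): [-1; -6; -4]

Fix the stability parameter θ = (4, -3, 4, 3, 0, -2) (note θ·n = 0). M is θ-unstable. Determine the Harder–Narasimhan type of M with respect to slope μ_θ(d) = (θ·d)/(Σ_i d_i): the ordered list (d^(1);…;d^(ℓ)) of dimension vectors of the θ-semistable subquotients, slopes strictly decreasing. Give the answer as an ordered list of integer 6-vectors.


Barcode: M ≅ I[1,2], I[1,6], I[2,2], I[6,6]^2. HN layers by μ_θ (4 steps, strictly decreasing):
  μ^(1)=5/4; μ^(2)=1/2; μ^(3)=-2; μ^(4)=-3

((0, 0, 1, 1, 1, 1); (2, 2, 0, 0, 0, 0); (0, 0, 0, 0, 0, 2); (0, 1, 0, 0, 0, 0))


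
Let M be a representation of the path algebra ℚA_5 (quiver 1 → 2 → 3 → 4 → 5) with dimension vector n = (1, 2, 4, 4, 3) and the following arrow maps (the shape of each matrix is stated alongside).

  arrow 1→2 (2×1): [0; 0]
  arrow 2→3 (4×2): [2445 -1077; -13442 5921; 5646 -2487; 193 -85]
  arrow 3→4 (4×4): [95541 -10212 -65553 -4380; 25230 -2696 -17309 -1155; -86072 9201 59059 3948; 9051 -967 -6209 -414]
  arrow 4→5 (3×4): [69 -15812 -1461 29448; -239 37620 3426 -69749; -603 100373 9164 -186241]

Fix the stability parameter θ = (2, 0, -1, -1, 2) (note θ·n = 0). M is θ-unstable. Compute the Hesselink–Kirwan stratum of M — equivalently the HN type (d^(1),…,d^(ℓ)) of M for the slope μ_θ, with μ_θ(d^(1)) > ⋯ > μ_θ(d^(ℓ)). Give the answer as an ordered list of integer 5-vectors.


Via rank(M_{q-1}∘⋯∘M_p): M ≅ I[1,1], I[2,5]^2, I[3,4], I[3,5].
μ_θ-semistable layers: μ^(1)=2; μ^(2)=-2/3; μ^(3)=-1

((1, 0, 0, 0, 3); (0, 2, 2, 2, 0); (0, 0, 2, 2, 0))


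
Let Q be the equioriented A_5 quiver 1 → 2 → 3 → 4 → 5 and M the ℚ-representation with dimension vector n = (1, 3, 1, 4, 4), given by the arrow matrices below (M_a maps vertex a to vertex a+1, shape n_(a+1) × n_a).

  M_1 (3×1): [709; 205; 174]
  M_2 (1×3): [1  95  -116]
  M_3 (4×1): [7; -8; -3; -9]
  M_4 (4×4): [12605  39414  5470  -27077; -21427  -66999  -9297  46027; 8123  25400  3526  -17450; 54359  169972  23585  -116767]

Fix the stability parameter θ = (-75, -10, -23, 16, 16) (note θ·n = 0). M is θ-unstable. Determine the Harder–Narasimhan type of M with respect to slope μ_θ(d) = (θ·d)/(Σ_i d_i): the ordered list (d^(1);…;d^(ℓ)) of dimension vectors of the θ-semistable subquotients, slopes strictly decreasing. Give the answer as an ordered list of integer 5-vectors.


Barcode: M ≅ I[1,2], I[2,2], I[2,5], I[4,5]^3. HN layers by μ_θ (4 steps, strictly decreasing):
  μ^(1)=16; μ^(2)=-10; μ^(3)=-33/2; μ^(4)=-75

((0, 0, 0, 4, 4); (0, 2, 0, 0, 0); (0, 1, 1, 0, 0); (1, 0, 0, 0, 0))


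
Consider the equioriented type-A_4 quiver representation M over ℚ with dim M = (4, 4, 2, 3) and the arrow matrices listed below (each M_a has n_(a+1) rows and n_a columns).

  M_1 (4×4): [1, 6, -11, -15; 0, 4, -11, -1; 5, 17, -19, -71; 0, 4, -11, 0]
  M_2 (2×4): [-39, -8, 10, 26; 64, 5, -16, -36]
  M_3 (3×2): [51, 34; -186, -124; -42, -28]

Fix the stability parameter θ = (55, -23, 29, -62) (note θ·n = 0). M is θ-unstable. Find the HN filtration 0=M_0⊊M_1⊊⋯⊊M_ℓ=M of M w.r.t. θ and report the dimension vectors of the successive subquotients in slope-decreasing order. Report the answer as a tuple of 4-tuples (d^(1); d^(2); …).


Barcode: M ≅ I[1,2]^2, I[1,3], I[1,4], I[4,4]^2. HN layers by μ_θ (4 steps, strictly decreasing):
  μ^(1)=29; μ^(2)=16; μ^(3)=-1/4; μ^(4)=-62

((0, 0, 1, 0); (3, 3, 0, 0); (1, 1, 1, 1); (0, 0, 0, 2))


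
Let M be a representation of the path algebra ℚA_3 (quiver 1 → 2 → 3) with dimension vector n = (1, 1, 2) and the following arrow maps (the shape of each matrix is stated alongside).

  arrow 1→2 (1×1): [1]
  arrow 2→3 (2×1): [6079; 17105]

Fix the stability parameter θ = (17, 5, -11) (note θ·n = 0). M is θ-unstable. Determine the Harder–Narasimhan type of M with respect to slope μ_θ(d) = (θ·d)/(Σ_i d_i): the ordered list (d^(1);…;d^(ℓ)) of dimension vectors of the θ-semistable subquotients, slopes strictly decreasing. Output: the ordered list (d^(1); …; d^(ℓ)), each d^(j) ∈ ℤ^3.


Barcode: M ≅ I[1,3], I[3,3]. HN layers by μ_θ (2 steps, strictly decreasing):
  μ^(1)=11/3; μ^(2)=-11

((1, 1, 1); (0, 0, 1))


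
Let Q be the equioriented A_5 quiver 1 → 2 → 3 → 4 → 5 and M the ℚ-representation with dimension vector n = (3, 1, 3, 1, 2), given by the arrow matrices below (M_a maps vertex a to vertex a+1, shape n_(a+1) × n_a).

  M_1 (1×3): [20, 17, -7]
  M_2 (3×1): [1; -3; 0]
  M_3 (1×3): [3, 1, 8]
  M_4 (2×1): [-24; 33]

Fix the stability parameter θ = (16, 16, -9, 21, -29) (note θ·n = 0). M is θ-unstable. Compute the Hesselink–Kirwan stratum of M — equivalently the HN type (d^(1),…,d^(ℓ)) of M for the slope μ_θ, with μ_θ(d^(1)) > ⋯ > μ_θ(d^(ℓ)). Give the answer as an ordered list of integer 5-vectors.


Interval decomposition of M: I[1,1]^2, I[1,3], I[3,3], I[3,5], I[5,5].
HN type (ℓ=5): μ^(1)=16; μ^(2)=23/3; μ^(3)=-4; μ^(4)=-9; μ^(5)=-29

((2, 0, 0, 0, 0); (1, 1, 1, 0, 0); (0, 0, 0, 1, 1); (0, 0, 2, 0, 0); (0, 0, 0, 0, 1))


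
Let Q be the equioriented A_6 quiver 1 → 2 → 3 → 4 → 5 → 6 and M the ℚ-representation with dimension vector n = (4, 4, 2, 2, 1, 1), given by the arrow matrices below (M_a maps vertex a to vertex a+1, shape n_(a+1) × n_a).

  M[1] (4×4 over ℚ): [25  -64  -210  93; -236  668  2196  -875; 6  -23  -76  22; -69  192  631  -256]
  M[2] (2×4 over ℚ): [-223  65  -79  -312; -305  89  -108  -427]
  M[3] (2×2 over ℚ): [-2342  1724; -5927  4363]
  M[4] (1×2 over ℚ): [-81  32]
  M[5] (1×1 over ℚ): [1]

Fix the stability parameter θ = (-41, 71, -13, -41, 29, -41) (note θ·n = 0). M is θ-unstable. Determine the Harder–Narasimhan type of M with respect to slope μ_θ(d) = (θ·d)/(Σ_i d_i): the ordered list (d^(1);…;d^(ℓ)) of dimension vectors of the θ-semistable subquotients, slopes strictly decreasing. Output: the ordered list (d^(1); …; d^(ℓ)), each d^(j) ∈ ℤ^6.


Via rank(M_{q-1}∘⋯∘M_p): M ≅ I[1,2]^2, I[1,4], I[1,6].
μ_θ-semistable layers: μ^(1)=71; μ^(2)=17/3; μ^(3)=1; μ^(4)=-41

((0, 2, 0, 0, 0, 0); (0, 1, 1, 1, 0, 0); (0, 1, 1, 1, 1, 1); (4, 0, 0, 0, 0, 0))


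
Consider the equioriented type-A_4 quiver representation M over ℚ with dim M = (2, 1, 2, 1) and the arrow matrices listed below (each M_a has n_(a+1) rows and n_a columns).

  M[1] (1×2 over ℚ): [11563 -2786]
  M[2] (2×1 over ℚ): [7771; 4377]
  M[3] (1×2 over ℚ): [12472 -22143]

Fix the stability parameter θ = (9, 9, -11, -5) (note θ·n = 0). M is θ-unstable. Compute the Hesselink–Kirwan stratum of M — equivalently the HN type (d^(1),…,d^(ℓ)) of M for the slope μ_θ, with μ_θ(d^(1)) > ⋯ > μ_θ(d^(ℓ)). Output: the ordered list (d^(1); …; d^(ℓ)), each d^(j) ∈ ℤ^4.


Via rank(M_{q-1}∘⋯∘M_p): M ≅ I[1,1], I[1,4], I[3,3].
μ_θ-semistable layers: μ^(1)=9; μ^(2)=1/2; μ^(3)=-11

((1, 0, 0, 0); (1, 1, 1, 1); (0, 0, 1, 0))


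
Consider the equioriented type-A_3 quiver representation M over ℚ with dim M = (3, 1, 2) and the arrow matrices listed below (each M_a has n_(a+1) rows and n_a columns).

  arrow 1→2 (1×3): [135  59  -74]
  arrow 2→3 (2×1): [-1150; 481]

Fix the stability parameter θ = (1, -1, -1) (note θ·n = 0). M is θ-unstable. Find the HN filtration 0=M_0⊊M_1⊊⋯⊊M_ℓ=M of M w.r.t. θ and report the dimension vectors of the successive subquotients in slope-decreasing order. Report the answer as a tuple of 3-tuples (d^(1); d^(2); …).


Interval decomposition of M: I[1,1]^2, I[1,3], I[3,3].
HN type (ℓ=3): μ^(1)=1; μ^(2)=-1/3; μ^(3)=-1

((2, 0, 0); (1, 1, 1); (0, 0, 1))


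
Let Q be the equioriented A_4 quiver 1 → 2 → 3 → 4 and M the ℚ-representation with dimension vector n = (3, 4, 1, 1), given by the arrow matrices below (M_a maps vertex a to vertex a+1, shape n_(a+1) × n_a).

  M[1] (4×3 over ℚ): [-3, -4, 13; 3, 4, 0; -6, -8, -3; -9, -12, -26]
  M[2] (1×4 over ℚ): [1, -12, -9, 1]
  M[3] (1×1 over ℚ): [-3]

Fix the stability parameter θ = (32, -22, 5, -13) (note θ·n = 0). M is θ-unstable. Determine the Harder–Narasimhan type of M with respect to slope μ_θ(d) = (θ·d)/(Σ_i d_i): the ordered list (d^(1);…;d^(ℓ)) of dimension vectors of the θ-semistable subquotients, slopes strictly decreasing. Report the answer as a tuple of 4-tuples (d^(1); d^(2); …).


Interval decomposition of M: I[1,1], I[1,2], I[1,4], I[2,2]^2.
HN type (ℓ=4): μ^(1)=32; μ^(2)=5; μ^(3)=1/2; μ^(4)=-22

((1, 0, 0, 0); (1, 1, 0, 0); (1, 1, 1, 1); (0, 2, 0, 0))


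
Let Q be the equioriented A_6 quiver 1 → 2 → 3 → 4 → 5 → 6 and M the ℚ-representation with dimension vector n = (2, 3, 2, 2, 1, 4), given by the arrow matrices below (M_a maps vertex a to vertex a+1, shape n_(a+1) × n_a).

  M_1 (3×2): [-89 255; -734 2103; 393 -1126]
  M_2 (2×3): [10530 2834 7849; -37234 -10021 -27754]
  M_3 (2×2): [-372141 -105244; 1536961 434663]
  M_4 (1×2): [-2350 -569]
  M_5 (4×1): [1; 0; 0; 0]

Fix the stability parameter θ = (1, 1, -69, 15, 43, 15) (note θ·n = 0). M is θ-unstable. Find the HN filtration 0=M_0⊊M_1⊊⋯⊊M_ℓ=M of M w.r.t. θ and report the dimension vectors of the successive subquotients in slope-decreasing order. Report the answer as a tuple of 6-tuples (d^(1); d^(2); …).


Interval decomposition of M: I[1,4], I[1,6], I[2,2], I[6,6]^3.
HN type (ℓ=4): μ^(1)=29; μ^(2)=15; μ^(3)=1; μ^(4)=-67/3

((0, 0, 0, 0, 1, 1); (0, 0, 0, 2, 0, 3); (0, 1, 0, 0, 0, 0); (2, 2, 2, 0, 0, 0))


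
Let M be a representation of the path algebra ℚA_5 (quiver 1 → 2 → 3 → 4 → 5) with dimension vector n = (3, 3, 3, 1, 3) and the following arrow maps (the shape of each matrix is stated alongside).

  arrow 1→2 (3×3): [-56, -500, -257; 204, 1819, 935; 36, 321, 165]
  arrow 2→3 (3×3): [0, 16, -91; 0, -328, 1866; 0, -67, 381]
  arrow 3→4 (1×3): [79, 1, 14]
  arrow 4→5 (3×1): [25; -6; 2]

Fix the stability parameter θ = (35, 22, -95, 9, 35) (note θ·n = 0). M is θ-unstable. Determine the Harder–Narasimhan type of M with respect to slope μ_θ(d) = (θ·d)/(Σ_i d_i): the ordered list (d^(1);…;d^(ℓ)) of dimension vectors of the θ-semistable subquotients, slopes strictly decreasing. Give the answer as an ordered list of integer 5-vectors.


Barcode: M ≅ I[1,1], I[1,2], I[1,5], I[2,3], I[3,3], I[5,5]^2. HN layers by μ_θ (6 steps, strictly decreasing):
  μ^(1)=35; μ^(2)=57/2; μ^(3)=9; μ^(4)=-38/3; μ^(5)=-73/2; μ^(6)=-95

((1, 0, 0, 0, 3); (1, 1, 0, 0, 0); (0, 0, 0, 1, 0); (1, 1, 1, 0, 0); (0, 1, 1, 0, 0); (0, 0, 1, 0, 0))


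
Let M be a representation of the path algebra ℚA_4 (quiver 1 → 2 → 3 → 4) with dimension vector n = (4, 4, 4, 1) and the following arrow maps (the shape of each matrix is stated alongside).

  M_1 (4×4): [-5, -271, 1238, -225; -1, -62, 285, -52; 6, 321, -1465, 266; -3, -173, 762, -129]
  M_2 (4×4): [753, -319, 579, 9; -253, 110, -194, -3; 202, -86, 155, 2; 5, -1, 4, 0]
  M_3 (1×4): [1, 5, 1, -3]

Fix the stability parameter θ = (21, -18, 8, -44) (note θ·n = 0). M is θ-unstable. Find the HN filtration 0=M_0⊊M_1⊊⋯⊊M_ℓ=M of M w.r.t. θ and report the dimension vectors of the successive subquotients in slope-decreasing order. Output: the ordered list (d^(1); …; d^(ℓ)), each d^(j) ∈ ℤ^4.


Interval decomposition of M: I[1,1], I[1,3]^2, I[1,4], I[2,3].
HN type (ℓ=5): μ^(1)=21; μ^(2)=8; μ^(3)=3/2; μ^(4)=-33/4; μ^(5)=-18

((1, 0, 0, 0); (0, 0, 3, 0); (2, 2, 0, 0); (1, 1, 1, 1); (0, 1, 0, 0))


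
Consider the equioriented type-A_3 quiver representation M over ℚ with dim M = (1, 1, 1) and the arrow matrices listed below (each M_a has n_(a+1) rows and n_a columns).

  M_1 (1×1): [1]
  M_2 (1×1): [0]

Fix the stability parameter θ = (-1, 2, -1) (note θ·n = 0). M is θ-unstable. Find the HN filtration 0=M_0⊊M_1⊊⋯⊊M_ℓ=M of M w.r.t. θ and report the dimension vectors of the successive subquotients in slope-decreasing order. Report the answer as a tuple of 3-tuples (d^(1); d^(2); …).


Barcode: M ≅ I[1,2], I[3,3]. HN layers by μ_θ (2 steps, strictly decreasing):
  μ^(1)=2; μ^(2)=-1

((0, 1, 0); (1, 0, 1))


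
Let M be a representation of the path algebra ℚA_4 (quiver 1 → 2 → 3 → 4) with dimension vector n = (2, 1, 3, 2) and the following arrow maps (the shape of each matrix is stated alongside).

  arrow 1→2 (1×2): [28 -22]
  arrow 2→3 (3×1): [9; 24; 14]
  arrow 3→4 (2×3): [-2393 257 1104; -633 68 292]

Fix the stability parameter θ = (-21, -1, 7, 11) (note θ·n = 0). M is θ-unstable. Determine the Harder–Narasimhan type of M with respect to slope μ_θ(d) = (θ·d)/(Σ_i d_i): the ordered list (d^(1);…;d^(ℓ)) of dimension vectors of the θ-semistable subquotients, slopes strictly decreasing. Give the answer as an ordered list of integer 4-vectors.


Interval decomposition of M: I[1,1], I[1,4], I[3,3], I[3,4].
HN type (ℓ=4): μ^(1)=11; μ^(2)=7; μ^(3)=-1; μ^(4)=-21

((0, 0, 0, 2); (0, 0, 3, 0); (0, 1, 0, 0); (2, 0, 0, 0))


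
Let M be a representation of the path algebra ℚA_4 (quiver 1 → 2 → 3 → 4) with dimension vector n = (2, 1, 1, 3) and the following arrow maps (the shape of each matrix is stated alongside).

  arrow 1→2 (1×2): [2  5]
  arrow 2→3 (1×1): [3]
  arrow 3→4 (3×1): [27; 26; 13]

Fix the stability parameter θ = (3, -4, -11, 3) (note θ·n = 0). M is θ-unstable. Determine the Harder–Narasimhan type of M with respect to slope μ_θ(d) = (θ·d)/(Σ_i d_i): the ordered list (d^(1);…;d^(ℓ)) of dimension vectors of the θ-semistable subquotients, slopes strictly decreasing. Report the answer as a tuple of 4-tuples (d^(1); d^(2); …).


Barcode: M ≅ I[1,1], I[1,4], I[4,4]^2. HN layers by μ_θ (2 steps, strictly decreasing):
  μ^(1)=3; μ^(2)=-4

((1, 0, 0, 3); (1, 1, 1, 0))


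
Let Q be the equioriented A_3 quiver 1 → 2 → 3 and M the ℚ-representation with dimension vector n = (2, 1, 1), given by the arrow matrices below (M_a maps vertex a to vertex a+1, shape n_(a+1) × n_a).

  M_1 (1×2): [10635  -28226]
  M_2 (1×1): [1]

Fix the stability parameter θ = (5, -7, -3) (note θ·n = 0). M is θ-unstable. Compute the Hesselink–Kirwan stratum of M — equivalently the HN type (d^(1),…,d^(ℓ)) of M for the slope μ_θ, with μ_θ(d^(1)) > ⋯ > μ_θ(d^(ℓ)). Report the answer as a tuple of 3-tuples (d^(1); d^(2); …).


Via rank(M_{q-1}∘⋯∘M_p): M ≅ I[1,1], I[1,3].
μ_θ-semistable layers: μ^(1)=5; μ^(2)=-5/3

((1, 0, 0); (1, 1, 1))


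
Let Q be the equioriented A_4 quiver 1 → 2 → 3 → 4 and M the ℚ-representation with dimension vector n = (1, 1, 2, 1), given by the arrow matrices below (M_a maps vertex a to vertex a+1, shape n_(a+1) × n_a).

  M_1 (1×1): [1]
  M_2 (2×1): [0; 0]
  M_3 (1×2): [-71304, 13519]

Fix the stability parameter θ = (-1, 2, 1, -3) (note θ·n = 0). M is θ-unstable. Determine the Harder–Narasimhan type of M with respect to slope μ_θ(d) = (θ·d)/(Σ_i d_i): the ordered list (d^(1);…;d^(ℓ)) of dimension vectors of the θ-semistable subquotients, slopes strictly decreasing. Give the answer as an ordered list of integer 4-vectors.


Barcode: M ≅ I[1,2], I[3,3], I[3,4]. HN layers by μ_θ (3 steps, strictly decreasing):
  μ^(1)=2; μ^(2)=1; μ^(3)=-1

((0, 1, 0, 0); (0, 0, 1, 0); (1, 0, 1, 1))


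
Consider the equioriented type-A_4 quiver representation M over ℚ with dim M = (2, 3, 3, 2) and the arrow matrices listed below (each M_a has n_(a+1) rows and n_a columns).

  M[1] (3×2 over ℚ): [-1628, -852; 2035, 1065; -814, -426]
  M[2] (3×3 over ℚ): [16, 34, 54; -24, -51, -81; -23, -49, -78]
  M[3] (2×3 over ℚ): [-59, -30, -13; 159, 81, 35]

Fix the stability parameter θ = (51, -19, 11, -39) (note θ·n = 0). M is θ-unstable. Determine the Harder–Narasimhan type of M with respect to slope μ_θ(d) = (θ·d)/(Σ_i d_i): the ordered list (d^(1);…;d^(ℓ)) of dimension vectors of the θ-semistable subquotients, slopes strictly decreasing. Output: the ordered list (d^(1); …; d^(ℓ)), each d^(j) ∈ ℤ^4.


Interval decomposition of M: I[1,1], I[1,4], I[2,2], I[2,4], I[3,3].
HN type (ℓ=5): μ^(1)=51; μ^(2)=11; μ^(3)=1; μ^(4)=-14; μ^(5)=-19

((1, 0, 0, 0); (0, 0, 1, 0); (1, 1, 1, 1); (0, 0, 1, 1); (0, 2, 0, 0))


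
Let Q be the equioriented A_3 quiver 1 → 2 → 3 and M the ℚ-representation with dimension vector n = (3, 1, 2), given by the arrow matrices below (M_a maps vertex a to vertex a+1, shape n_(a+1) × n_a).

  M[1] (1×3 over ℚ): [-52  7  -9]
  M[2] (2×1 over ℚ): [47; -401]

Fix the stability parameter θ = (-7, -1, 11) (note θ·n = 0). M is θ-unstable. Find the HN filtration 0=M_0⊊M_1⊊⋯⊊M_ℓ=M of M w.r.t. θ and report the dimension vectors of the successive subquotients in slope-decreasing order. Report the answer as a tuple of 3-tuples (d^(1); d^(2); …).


Via rank(M_{q-1}∘⋯∘M_p): M ≅ I[1,1]^2, I[1,3], I[3,3].
μ_θ-semistable layers: μ^(1)=11; μ^(2)=-1; μ^(3)=-7

((0, 0, 2); (0, 1, 0); (3, 0, 0))


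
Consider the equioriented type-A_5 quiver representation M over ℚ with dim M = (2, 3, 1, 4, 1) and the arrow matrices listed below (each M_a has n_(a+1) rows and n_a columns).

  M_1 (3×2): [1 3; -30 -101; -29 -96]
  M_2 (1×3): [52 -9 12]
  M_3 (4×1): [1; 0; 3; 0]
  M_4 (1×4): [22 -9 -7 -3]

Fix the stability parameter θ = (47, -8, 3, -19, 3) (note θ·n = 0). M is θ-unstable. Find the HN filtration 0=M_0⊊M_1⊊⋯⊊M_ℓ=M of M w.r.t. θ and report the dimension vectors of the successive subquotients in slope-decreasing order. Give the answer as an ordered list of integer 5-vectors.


Via rank(M_{q-1}∘⋯∘M_p): M ≅ I[1,2], I[1,5], I[2,2], I[4,4]^3.
μ_θ-semistable layers: μ^(1)=39/2; μ^(2)=26/5; μ^(3)=-8; μ^(4)=-19

((1, 1, 0, 0, 0); (1, 1, 1, 1, 1); (0, 1, 0, 0, 0); (0, 0, 0, 3, 0))


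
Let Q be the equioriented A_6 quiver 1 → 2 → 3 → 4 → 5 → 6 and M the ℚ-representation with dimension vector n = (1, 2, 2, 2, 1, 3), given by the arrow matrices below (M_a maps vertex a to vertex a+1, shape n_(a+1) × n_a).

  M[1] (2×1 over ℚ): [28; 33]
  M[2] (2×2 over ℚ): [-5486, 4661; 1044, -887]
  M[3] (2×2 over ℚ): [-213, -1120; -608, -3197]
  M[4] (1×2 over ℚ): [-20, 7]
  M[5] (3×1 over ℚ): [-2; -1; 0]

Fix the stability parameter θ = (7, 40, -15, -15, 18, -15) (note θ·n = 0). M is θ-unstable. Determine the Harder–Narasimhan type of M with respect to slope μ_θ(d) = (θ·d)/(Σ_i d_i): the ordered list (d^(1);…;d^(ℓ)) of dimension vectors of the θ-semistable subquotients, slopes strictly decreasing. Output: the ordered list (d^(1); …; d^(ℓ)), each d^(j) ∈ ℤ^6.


Interval decomposition of M: I[1,6], I[2,4], I[6,6]^2.
HN type (ℓ=2): μ^(1)=10/3; μ^(2)=-15

((1, 2, 2, 2, 1, 1); (0, 0, 0, 0, 0, 2))


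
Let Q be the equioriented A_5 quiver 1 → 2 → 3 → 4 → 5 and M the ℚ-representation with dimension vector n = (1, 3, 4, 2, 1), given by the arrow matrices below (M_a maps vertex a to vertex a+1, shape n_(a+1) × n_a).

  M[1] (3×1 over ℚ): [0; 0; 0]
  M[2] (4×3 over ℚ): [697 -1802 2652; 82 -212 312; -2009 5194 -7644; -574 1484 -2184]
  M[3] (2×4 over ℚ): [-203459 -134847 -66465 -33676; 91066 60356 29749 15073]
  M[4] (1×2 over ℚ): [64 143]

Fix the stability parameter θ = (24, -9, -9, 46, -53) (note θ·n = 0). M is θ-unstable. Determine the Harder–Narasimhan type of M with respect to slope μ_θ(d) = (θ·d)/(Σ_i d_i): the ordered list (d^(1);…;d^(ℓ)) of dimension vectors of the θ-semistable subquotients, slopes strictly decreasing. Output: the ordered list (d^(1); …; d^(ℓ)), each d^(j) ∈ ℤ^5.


Barcode: M ≅ I[1,1], I[2,2]^2, I[2,5], I[3,3]^2, I[3,4]. HN layers by μ_θ (4 steps, strictly decreasing):
  μ^(1)=46; μ^(2)=24; μ^(3)=-7/2; μ^(4)=-9

((0, 0, 0, 1, 0); (1, 0, 0, 0, 0); (0, 0, 0, 1, 1); (0, 3, 4, 0, 0))


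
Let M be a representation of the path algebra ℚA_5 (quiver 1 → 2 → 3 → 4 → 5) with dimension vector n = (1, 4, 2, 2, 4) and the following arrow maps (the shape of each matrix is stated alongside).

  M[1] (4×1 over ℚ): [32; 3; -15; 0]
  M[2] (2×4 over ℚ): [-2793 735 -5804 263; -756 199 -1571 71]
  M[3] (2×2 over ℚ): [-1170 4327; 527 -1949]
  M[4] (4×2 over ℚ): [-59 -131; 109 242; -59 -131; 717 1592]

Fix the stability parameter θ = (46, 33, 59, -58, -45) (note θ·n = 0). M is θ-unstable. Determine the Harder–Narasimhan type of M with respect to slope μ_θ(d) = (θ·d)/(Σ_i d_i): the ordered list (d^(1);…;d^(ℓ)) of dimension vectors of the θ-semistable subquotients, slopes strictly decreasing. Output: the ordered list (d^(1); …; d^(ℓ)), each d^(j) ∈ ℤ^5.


Via rank(M_{q-1}∘⋯∘M_p): M ≅ I[1,5], I[2,2]^2, I[2,5], I[5,5]^2.
μ_θ-semistable layers: μ^(1)=33; μ^(2)=7; μ^(3)=-11/4; μ^(4)=-45

((0, 2, 0, 0, 0); (1, 1, 1, 1, 1); (0, 1, 1, 1, 1); (0, 0, 0, 0, 2))


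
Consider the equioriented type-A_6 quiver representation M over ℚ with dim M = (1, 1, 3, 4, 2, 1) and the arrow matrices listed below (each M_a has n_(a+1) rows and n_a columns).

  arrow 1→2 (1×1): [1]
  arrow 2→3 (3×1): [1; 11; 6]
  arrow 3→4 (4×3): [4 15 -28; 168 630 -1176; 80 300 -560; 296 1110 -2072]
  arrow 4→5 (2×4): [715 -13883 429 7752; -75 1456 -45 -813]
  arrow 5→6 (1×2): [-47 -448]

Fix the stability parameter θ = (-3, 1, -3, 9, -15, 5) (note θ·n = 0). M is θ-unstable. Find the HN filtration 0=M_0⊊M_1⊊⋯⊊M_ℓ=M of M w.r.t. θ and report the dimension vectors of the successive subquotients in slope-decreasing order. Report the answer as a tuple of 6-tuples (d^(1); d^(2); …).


Barcode: M ≅ I[1,6], I[3,3]^2, I[4,4]^2, I[4,5]. HN layers by μ_θ (4 steps, strictly decreasing):
  μ^(1)=9; μ^(2)=5; μ^(3)=-2; μ^(4)=-3

((0, 0, 0, 2, 0, 0); (0, 0, 0, 0, 0, 1); (0, 1, 1, 1, 1, 0); (1, 0, 2, 1, 1, 0))


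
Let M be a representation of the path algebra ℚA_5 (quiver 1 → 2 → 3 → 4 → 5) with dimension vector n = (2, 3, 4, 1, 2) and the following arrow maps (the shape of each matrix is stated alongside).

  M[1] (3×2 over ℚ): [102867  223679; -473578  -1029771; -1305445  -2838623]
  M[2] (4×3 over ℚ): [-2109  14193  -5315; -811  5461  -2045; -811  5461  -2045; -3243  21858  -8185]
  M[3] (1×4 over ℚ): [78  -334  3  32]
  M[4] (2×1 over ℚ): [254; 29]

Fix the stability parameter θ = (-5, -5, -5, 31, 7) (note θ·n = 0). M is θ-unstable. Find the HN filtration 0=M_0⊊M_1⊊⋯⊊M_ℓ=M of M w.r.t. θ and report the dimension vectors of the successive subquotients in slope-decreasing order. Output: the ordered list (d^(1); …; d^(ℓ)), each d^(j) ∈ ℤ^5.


Interval decomposition of M: I[1,2], I[1,5], I[2,3], I[3,3]^2, I[5,5].
HN type (ℓ=3): μ^(1)=19; μ^(2)=7; μ^(3)=-5

((0, 0, 0, 1, 1); (0, 0, 0, 0, 1); (2, 3, 4, 0, 0))


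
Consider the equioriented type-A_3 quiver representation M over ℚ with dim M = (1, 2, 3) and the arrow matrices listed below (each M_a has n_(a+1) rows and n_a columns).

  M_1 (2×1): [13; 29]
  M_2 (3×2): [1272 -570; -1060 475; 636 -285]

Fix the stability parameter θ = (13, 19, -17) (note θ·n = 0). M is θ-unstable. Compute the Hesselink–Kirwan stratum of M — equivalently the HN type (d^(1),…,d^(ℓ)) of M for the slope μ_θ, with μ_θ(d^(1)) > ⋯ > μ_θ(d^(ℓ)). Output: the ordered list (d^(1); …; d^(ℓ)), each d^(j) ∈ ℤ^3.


Via rank(M_{q-1}∘⋯∘M_p): M ≅ I[1,3], I[2,2], I[3,3]^2.
μ_θ-semistable layers: μ^(1)=19; μ^(2)=5; μ^(3)=-17

((0, 1, 0); (1, 1, 1); (0, 0, 2))


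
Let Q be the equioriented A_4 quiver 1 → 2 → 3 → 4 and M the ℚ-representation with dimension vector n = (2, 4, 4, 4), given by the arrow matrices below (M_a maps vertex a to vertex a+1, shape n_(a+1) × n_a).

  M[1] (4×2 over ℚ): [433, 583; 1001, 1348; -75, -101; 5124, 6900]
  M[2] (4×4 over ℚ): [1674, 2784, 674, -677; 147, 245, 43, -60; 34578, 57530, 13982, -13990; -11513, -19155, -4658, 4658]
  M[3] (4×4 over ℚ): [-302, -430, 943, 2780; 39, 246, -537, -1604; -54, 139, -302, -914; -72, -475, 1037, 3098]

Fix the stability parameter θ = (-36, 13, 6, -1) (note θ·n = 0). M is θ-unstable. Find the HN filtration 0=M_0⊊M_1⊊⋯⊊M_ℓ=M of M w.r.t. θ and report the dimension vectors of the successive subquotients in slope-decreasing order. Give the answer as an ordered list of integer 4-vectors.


Barcode: M ≅ I[1,3], I[1,4], I[2,2], I[2,4], I[3,4], I[4,4]. HN layers by μ_θ (6 steps, strictly decreasing):
  μ^(1)=13; μ^(2)=19/2; μ^(3)=6; μ^(4)=5/2; μ^(5)=-1; μ^(6)=-36

((0, 1, 0, 0); (0, 1, 1, 0); (0, 2, 2, 2); (0, 0, 1, 1); (0, 0, 0, 1); (2, 0, 0, 0))


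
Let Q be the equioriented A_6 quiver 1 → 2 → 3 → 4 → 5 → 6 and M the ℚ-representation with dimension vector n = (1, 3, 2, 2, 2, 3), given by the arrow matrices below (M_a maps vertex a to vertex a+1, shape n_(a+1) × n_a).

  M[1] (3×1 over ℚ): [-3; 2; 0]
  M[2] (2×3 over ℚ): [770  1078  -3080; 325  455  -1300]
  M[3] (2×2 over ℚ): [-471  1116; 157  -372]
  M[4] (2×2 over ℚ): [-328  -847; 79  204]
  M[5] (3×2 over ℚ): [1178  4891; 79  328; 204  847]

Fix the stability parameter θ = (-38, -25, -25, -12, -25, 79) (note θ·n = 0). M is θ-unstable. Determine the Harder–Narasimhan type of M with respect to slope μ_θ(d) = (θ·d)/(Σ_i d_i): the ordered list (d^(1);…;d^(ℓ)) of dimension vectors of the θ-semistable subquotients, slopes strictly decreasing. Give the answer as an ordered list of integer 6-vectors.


Interval decomposition of M: I[1,6], I[2,2]^2, I[3,3], I[4,6], I[6,6].
HN type (ℓ=4): μ^(1)=79; μ^(2)=-37/2; μ^(3)=-25; μ^(4)=-38

((0, 0, 0, 0, 0, 3); (0, 0, 0, 2, 2, 0); (0, 3, 2, 0, 0, 0); (1, 0, 0, 0, 0, 0))


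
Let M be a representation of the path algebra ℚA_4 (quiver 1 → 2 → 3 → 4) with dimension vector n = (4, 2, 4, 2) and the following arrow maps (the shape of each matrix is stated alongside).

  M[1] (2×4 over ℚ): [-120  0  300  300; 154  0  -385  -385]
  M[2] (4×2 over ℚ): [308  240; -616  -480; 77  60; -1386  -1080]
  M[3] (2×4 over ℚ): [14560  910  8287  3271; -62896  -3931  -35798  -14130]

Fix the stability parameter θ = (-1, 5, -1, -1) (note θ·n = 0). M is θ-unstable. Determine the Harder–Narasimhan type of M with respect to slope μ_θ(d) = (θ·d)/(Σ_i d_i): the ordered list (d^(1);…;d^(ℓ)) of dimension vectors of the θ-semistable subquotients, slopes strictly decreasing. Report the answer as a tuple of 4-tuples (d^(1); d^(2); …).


Via rank(M_{q-1}∘⋯∘M_p): M ≅ I[1,1]^3, I[1,2], I[2,4], I[3,3]^2, I[3,4].
μ_θ-semistable layers: μ^(1)=5; μ^(2)=1; μ^(3)=-1

((0, 1, 0, 0); (0, 1, 1, 1); (4, 0, 3, 1))


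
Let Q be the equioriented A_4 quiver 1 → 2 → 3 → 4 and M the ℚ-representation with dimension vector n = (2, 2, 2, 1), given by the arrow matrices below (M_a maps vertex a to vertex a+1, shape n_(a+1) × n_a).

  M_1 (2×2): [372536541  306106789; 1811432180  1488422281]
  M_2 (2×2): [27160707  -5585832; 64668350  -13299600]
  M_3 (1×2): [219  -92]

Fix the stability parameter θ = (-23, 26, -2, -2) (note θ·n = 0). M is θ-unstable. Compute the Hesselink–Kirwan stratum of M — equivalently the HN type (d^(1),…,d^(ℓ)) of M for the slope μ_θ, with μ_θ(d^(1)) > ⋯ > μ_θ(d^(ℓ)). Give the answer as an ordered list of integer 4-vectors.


Barcode: M ≅ I[1,2], I[1,4], I[3,3]. HN layers by μ_θ (4 steps, strictly decreasing):
  μ^(1)=26; μ^(2)=22/3; μ^(3)=-2; μ^(4)=-23

((0, 1, 0, 0); (0, 1, 1, 1); (0, 0, 1, 0); (2, 0, 0, 0))


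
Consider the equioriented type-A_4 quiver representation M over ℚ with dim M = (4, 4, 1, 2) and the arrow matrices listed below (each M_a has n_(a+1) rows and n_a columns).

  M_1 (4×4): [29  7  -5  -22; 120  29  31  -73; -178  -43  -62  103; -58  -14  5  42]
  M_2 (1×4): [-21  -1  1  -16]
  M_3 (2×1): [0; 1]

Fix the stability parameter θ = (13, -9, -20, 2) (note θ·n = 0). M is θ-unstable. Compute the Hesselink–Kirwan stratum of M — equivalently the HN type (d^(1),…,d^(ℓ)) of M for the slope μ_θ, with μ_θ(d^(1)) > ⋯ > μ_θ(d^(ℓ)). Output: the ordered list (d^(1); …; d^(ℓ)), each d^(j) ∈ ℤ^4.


Interval decomposition of M: I[1,2]^3, I[1,4], I[4,4].
HN type (ℓ=2): μ^(1)=2; μ^(2)=-16/3

((3, 3, 0, 2); (1, 1, 1, 0))


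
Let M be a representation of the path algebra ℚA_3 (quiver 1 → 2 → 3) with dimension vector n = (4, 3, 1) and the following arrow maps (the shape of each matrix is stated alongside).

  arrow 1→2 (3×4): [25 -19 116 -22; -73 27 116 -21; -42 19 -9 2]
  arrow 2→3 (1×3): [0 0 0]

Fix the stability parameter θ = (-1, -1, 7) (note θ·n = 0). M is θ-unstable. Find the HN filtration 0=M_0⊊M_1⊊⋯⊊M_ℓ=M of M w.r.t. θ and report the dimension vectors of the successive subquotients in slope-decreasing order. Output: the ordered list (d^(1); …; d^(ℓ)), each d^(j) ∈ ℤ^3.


Barcode: M ≅ I[1,1], I[1,2]^3, I[3,3]. HN layers by μ_θ (2 steps, strictly decreasing):
  μ^(1)=7; μ^(2)=-1

((0, 0, 1); (4, 3, 0))


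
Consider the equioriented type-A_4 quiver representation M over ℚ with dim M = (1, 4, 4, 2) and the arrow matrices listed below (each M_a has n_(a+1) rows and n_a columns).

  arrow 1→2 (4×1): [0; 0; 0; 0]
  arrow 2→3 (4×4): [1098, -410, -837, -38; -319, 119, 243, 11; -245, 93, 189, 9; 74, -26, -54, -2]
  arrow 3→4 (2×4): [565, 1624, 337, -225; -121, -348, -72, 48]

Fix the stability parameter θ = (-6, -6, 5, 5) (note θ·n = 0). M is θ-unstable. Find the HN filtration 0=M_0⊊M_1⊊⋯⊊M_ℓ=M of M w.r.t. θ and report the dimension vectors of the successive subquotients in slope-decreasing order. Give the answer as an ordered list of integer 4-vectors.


Interval decomposition of M: I[1,1], I[2,2]^2, I[2,4]^2, I[3,3]^2.
HN type (ℓ=2): μ^(1)=5; μ^(2)=-6

((0, 0, 4, 2); (1, 4, 0, 0))


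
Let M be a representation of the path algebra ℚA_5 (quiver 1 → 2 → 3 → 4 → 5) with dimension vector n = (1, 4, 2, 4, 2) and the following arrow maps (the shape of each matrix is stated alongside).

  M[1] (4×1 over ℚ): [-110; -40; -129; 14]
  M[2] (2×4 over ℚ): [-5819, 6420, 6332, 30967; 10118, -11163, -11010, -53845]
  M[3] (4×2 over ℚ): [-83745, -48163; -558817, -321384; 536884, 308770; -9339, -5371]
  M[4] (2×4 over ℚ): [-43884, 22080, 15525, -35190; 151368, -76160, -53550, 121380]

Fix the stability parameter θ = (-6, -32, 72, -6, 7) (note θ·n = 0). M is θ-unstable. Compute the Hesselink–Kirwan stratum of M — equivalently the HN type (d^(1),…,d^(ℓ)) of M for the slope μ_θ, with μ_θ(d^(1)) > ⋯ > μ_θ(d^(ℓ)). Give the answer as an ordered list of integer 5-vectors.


Barcode: M ≅ I[1,2], I[2,2], I[2,4], I[2,5], I[4,4]^2, I[5,5]. HN layers by μ_θ (6 steps, strictly decreasing):
  μ^(1)=33; μ^(2)=73/3; μ^(3)=7; μ^(4)=-6; μ^(5)=-19; μ^(6)=-32

((0, 0, 1, 1, 0); (0, 0, 1, 1, 1); (0, 0, 0, 0, 1); (0, 0, 0, 2, 0); (1, 1, 0, 0, 0); (0, 3, 0, 0, 0))


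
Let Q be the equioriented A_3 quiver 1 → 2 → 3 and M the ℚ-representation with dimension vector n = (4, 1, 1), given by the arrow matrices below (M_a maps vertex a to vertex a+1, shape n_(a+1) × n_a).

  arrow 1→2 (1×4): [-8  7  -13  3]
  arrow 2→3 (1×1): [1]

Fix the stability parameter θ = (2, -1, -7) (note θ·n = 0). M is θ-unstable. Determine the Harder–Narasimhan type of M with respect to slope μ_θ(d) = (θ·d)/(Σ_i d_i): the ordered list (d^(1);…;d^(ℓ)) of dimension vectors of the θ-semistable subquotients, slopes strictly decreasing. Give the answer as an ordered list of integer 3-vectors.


Interval decomposition of M: I[1,1]^3, I[1,3].
HN type (ℓ=2): μ^(1)=2; μ^(2)=-2

((3, 0, 0); (1, 1, 1))


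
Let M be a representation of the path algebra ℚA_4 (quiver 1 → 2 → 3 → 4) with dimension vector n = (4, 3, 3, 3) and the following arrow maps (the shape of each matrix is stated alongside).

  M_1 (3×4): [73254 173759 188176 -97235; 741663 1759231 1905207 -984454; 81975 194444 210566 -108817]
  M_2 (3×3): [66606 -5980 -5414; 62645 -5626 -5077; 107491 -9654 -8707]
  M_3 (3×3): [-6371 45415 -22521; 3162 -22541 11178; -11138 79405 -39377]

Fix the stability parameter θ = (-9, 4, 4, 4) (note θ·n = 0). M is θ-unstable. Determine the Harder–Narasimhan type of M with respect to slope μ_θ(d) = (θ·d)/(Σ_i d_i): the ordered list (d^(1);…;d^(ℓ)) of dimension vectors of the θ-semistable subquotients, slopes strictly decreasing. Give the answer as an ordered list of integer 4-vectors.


Interval decomposition of M: I[1,1], I[1,2], I[1,4]^2, I[3,4].
HN type (ℓ=2): μ^(1)=4; μ^(2)=-9

((0, 3, 3, 3); (4, 0, 0, 0))


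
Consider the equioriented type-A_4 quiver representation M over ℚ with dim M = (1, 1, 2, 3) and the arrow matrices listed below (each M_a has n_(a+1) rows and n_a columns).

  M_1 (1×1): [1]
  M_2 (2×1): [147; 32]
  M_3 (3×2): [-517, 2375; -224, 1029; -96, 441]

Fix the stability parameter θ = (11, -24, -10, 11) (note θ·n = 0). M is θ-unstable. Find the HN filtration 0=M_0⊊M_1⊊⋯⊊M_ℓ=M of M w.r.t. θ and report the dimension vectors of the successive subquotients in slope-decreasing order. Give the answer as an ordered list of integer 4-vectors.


Via rank(M_{q-1}∘⋯∘M_p): M ≅ I[1,4], I[3,4], I[4,4].
μ_θ-semistable layers: μ^(1)=11; μ^(2)=-23/3; μ^(3)=-10

((0, 0, 0, 3); (1, 1, 1, 0); (0, 0, 1, 0))
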